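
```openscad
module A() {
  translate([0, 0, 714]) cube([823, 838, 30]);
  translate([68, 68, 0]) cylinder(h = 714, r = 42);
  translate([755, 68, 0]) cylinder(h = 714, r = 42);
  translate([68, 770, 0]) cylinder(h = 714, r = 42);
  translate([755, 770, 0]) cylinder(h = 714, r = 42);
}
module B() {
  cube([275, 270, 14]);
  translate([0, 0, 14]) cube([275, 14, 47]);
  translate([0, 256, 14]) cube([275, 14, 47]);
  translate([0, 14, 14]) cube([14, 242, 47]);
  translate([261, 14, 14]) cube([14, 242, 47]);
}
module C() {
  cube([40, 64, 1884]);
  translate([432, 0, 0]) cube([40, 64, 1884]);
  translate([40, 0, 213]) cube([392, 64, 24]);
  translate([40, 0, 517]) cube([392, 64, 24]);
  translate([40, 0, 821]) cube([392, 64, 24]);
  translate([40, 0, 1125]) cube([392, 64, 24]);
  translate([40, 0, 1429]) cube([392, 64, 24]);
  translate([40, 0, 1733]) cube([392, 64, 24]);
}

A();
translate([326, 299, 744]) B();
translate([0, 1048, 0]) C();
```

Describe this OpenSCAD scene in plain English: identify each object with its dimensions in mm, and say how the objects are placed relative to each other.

A is a table with a 823×838 mm rectangular top, 30 mm thick, top surface at z = 744 mm, supported by four round legs of 84 mm diameter, each leg's bounding box inset 26 mm from the nearest pair of top edges, running from the floor.

B is an open storage box with external size 275×270×61 mm and wall thickness 14 mm (the base is also 14 mm thick). The base covers the whole footprint; the four walls stand on the base, with the y-facing walls full-width and the x-facing walls fitting between their inner faces.

C is a wooden ladder with two side rails of 40×64 mm section and 1884 mm height, set 472 mm apart overall. Between them run 6 rectangular rungs (64 mm deep, 24 mm thick), front faces flush with the rails' −y face. The bottom of the first rung is 213 mm above the floor and each subsequent rung is 304 mm higher than the one below.

The open box is on top of the table. The ladder is on the floor beside the table on its +y side.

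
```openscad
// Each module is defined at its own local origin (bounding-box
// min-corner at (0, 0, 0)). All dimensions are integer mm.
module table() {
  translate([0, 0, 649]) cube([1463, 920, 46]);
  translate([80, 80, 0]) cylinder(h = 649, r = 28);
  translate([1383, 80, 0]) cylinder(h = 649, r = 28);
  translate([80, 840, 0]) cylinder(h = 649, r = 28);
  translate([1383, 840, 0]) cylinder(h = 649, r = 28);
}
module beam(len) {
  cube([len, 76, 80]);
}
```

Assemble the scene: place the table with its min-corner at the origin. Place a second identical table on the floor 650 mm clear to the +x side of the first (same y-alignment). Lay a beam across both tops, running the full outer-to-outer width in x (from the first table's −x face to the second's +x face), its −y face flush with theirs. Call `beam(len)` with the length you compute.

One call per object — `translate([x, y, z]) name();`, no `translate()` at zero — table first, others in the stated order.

table();
translate([2113, 0, 0]) table();
translate([0, 0, 695]) beam(3576);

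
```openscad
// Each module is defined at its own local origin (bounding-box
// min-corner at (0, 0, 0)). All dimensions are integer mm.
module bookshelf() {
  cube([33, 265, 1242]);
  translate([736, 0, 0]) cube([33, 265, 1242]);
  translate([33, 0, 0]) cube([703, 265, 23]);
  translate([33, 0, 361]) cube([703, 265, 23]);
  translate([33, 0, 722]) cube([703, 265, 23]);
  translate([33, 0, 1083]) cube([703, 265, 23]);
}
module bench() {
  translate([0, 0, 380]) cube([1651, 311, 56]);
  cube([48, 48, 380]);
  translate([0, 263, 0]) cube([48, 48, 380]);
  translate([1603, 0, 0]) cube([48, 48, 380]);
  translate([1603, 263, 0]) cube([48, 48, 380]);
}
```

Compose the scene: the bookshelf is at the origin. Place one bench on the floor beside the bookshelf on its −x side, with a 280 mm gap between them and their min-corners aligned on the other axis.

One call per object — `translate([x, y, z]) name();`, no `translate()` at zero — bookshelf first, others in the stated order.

bookshelf();
translate([-1931, 0, 0]) bench();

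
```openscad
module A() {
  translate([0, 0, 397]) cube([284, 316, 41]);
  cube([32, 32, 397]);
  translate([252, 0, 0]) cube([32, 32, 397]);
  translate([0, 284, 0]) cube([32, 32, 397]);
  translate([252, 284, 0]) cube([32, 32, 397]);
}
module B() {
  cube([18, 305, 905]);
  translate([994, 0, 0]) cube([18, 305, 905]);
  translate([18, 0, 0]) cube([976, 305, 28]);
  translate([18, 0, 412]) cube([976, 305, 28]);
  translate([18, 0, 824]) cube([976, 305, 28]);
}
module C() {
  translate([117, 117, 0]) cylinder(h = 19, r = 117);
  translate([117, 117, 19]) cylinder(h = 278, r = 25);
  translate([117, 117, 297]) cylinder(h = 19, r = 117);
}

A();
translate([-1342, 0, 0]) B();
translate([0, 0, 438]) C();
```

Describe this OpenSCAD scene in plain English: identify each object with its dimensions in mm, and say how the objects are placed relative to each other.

A is a four-legged stool. The seat is 284×316 mm, 41 mm thick, top at z = 438 mm. It stands on four square legs, each 32×32 mm in cross-section, from z = 0 to the seat underside, each flush with a corner of the seat.

B is a bookshelf 1012 mm wide overall, 305 mm deep and 905 mm tall. The two sides are 18 mm thick vertical panels. 3 horizontal shelves of 28 mm thickness span between the inner faces of the sides; the lowest shelf sits on the floor and shelves are stacked with a clear vertical gap of 384 mm between each pair.

C is a spool: two coaxial disc flanges of radius 117 mm and thickness 19 mm, joined by a core cylinder of radius 25 mm and height 278 mm. The lower flange rests on z = 0 and the three cylinders share a vertical axis.

The bookshelf is on the floor beside the stool on its −x side. The spool is on top of the stool.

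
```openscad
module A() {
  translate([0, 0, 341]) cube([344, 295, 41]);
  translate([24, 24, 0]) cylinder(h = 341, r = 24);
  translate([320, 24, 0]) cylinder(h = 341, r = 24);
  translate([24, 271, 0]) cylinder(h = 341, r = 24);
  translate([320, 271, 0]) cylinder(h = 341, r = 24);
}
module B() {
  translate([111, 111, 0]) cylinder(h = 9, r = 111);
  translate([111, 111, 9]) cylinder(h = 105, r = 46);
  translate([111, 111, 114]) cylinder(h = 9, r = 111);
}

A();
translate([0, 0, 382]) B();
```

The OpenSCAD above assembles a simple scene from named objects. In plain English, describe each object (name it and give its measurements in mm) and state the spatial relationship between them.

A is a four-legged stool. The seat is 344×295 mm, 41 mm thick, top at z = 382 mm. It stands on four round legs, each 48 mm in diameter, from z = 0 to the seat underside, each leg's axis is inset half a diameter from the nearest pair of seat edges (so the leg's bounding box is flush with the corner).

B is a spool: two coaxial disc flanges of radius 111 mm and thickness 9 mm, joined by a core cylinder of radius 46 mm and height 105 mm. The lower flange rests on z = 0 and the three cylinders share a vertical axis.

The spool is on top of the stool.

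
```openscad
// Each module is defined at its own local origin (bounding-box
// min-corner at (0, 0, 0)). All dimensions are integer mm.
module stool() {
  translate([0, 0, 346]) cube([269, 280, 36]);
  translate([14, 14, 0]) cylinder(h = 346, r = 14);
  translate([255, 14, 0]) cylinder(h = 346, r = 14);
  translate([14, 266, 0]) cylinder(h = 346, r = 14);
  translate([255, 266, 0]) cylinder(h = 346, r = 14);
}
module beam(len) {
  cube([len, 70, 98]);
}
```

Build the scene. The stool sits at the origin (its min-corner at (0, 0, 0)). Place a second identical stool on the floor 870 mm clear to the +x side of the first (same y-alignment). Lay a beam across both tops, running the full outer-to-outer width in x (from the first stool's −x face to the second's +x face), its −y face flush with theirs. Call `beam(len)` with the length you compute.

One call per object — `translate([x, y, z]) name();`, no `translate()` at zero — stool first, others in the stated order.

stool();
translate([1139, 0, 0]) stool();
translate([0, 0, 382]) beam(1408);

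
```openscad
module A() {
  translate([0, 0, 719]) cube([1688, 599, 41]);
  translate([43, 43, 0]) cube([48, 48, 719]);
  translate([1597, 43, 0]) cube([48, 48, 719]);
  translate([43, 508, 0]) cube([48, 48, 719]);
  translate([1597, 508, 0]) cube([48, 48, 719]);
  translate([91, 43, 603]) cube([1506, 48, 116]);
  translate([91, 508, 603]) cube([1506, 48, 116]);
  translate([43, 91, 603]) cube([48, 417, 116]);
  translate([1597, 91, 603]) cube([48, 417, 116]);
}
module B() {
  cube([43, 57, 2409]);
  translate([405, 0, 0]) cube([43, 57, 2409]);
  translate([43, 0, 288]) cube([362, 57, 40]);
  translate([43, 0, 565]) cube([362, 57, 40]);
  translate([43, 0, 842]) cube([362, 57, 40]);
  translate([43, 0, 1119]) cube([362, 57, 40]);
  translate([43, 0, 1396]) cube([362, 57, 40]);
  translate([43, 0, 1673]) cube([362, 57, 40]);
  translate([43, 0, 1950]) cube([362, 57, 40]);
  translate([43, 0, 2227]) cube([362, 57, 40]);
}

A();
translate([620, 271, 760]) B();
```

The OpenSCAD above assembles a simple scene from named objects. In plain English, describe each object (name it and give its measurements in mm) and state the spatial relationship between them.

A is a rectangular dining table. The top is 1688×599×41 mm with its upper surface at z = 760 mm. It stands on four 48×48 mm square legs, each inset 43 mm from the nearest pair of top edges, running from the floor to the underside of the top. Four apron rails, 48 mm thick and 116 mm tall, run between adjacent legs with their top edges flush with the underside of the top and their outer faces flush with the legs' outer faces.

B is a wooden ladder with two side rails of 43×57 mm section and 2409 mm height, set 448 mm apart overall. Between them run 8 rectangular rungs (57 mm deep, 40 mm thick), front faces flush with the rails' −y face. The bottom of the first rung is 288 mm above the floor and each subsequent rung is 277 mm higher than the one below.

The ladder is on top of the table, centred.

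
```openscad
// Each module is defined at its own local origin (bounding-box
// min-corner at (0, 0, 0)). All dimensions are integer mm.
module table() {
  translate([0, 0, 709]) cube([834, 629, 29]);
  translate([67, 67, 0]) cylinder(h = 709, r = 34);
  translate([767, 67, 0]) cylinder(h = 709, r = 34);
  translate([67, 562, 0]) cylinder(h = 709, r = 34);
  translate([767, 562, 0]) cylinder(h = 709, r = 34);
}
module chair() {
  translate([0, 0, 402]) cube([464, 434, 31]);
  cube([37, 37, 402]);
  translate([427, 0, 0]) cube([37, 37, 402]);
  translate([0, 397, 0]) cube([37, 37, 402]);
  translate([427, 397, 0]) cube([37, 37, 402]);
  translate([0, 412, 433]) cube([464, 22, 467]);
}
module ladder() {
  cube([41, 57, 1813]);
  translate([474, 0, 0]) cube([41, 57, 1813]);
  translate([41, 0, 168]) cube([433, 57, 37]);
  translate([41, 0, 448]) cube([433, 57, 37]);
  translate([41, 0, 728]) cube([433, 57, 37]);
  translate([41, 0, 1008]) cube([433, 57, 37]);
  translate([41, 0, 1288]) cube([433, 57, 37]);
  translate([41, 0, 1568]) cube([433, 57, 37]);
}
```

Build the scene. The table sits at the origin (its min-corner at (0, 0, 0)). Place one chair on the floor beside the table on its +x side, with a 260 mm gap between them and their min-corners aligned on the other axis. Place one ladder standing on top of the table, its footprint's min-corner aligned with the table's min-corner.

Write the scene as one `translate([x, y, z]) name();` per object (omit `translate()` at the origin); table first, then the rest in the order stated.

table();
translate([1094, 0, 0]) chair();
translate([0, 0, 738]) ladder();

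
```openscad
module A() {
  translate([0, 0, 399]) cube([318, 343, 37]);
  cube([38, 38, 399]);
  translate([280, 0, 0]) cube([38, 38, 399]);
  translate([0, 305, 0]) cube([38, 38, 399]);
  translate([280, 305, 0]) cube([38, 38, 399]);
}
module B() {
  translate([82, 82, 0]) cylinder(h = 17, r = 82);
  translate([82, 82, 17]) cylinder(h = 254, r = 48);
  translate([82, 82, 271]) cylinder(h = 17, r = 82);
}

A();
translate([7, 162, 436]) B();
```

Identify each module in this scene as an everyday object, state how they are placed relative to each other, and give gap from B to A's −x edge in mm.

A is a stool. B is a spool. The spool is on top of the stool. The gap from the spool to the stool's −x edge is 7 mm.

The spool's min-x is at 7; the stool's min-x is 0; gap = 7 mm.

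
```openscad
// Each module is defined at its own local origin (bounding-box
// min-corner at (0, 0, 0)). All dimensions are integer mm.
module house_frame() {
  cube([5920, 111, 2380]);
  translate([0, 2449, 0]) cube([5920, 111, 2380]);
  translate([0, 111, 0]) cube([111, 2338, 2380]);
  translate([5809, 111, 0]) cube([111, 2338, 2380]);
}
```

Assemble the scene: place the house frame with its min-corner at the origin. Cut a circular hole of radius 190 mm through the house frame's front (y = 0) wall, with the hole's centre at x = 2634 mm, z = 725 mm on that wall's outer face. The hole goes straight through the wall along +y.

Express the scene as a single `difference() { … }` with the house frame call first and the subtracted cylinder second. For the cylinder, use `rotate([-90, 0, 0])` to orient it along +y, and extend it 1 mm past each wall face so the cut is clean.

difference() {
  house_frame();
  translate([2634, -1, 725]) rotate([-90, 0, 0]) cylinder(h = 113, r = 190);
}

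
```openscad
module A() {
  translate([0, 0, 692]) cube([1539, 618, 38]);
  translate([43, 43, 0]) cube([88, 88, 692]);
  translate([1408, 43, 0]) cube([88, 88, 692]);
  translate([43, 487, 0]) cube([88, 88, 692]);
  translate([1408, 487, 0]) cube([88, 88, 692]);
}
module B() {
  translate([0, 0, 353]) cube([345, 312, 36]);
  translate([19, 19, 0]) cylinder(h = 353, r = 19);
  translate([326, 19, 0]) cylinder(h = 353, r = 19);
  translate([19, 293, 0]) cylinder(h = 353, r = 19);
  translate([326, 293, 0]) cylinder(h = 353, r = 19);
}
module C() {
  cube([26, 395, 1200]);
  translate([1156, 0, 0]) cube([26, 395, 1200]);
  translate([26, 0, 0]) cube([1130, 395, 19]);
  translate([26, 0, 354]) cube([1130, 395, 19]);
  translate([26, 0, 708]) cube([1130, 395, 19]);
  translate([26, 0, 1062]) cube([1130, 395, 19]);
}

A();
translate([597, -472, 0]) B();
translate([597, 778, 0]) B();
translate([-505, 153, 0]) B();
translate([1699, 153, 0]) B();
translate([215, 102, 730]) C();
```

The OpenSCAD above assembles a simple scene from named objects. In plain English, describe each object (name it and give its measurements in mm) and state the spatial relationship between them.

A is a table with a 1539×618 mm rectangular top, 38 mm thick, top surface at z = 730 mm, supported by four 88×88 mm square legs, each inset 43 mm from the nearest pair of top edges, running from the floor.

B is a simple wooden stool: a rectangular seat 345 mm (x) by 312 mm (y), 36 mm thick, top face at z = 389 mm, on four round legs, each 38 mm in diameter. The legs rest on z = 0, each leg's axis is inset half a diameter from the nearest pair of seat edges (so the leg's bounding box is flush with the corner).

C is an open bookshelf. Two side panels, each 26 mm thick, 395 mm deep and 1200 mm tall, stand 1182 mm apart (outside-to-outside). Between them sit 4 shelves, each 19 mm thick and 395 mm deep, spanning the full gap between the sides. The bottom shelf rests on the floor (its underside at z = 0) and the clear gap between one shelf's top and the next shelf's underside is 335 mm.

Four stools sit around the table at the −y, +y, −x, +x sides. The bookshelf is on top of the table.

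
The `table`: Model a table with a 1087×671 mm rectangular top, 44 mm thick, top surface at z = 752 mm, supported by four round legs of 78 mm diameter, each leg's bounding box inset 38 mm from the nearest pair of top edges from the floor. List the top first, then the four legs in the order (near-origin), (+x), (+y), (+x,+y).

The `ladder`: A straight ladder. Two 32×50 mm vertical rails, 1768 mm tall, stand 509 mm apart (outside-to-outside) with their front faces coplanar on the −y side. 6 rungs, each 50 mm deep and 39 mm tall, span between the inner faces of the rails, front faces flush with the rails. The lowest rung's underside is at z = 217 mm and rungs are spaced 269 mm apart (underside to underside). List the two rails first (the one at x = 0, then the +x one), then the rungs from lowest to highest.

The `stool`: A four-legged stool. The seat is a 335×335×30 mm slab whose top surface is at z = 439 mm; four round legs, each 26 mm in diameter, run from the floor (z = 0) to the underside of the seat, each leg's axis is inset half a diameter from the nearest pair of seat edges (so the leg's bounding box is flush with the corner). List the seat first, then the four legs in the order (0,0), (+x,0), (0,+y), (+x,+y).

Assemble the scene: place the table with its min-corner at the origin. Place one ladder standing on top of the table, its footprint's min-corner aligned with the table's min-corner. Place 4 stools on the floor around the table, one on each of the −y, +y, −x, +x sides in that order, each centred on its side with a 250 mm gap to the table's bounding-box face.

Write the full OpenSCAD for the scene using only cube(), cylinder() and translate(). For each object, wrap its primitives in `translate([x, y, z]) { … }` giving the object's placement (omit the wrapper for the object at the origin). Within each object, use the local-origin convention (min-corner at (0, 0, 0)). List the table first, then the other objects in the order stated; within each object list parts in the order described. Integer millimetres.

translate([0, 0, 708]) cube([1087, 671, 44]);
translate([77, 77, 0]) cylinder(h = 708, r = 39);
translate([1010, 77, 0]) cylinder(h = 708, r = 39);
translate([77, 594, 0]) cylinder(h = 708, r = 39);
translate([1010, 594, 0]) cylinder(h = 708, r = 39);
translate([0, 0, 752]) {
  cube([32, 50, 1768]);
  translate([477, 0, 0]) cube([32, 50, 1768]);
  translate([32, 0, 217]) cube([445, 50, 39]);
  translate([32, 0, 486]) cube([445, 50, 39]);
  translate([32, 0, 755]) cube([445, 50, 39]);
  translate([32, 0, 1024]) cube([445, 50, 39]);
  translate([32, 0, 1293]) cube([445, 50, 39]);
  translate([32, 0, 1562]) cube([445, 50, 39]);
}
translate([376, -585, 0]) {
  translate([0, 0, 409]) cube([335, 335, 30]);
  translate([13, 13, 0]) cylinder(h = 409, r = 13);
  translate([322, 13, 0]) cylinder(h = 409, r = 13);
  translate([13, 322, 0]) cylinder(h = 409, r = 13);
  translate([322, 322, 0]) cylinder(h = 409, r = 13);
}
translate([376, 921, 0]) {
  translate([0, 0, 409]) cube([335, 335, 30]);
  translate([13, 13, 0]) cylinder(h = 409, r = 13);
  translate([322, 13, 0]) cylinder(h = 409, r = 13);
  translate([13, 322, 0]) cylinder(h = 409, r = 13);
  translate([322, 322, 0]) cylinder(h = 409, r = 13);
}
translate([-585, 168, 0]) {
  translate([0, 0, 409]) cube([335, 335, 30]);
  translate([13, 13, 0]) cylinder(h = 409, r = 13);
  translate([322, 13, 0]) cylinder(h = 409, r = 13);
  translate([13, 322, 0]) cylinder(h = 409, r = 13);
  translate([322, 322, 0]) cylinder(h = 409, r = 13);
}
translate([1337, 168, 0]) {
  translate([0, 0, 409]) cube([335, 335, 30]);
  translate([13, 13, 0]) cylinder(h = 409, r = 13);
  translate([322, 13, 0]) cylinder(h = 409, r = 13);
  translate([13, 322, 0]) cylinder(h = 409, r = 13);
  translate([322, 322, 0]) cylinder(h = 409, r = 13);
}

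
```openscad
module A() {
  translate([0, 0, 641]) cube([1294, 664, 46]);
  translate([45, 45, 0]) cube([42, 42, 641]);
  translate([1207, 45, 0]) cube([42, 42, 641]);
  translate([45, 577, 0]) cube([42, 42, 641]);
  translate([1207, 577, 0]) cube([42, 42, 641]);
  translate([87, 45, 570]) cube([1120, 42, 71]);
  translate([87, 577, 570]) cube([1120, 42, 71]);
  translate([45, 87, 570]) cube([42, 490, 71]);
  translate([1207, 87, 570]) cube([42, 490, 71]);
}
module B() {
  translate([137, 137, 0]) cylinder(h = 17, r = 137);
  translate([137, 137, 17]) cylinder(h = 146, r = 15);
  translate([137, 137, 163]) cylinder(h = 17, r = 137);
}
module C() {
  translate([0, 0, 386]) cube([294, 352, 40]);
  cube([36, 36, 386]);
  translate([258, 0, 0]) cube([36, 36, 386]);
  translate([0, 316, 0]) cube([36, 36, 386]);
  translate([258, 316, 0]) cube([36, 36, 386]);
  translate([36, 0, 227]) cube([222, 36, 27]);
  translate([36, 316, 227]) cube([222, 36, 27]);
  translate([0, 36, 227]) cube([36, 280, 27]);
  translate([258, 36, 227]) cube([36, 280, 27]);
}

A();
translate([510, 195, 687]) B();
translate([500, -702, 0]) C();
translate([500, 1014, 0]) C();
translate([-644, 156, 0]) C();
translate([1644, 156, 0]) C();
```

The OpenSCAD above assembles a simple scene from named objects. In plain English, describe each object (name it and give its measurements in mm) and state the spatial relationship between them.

A is a rectangular dining table. The top is 1294×664×46 mm with its upper surface at z = 687 mm. It stands on four 42×42 mm square legs, each inset 45 mm from the nearest pair of top edges, running from the floor to the underside of the top. Four apron rails, 42 mm thick and 71 mm tall, run between adjacent legs with their top edges flush with the underside of the top and their outer faces flush with the legs' outer faces.

B is a spool: two coaxial disc flanges of radius 137 mm and thickness 17 mm, joined by a core cylinder of radius 15 mm and height 146 mm. The lower flange rests on z = 0 and the three cylinders share a vertical axis.

C is a four-legged stool. The seat is a 294×352×40 mm slab whose top surface is at z = 426 mm; four square legs, each 36×36 mm in cross-section, run from the floor (z = 0) to the underside of the seat, each flush with a corner of the seat. Four stretchers, 36 mm wide and 27 mm tall, connect adjacent legs with their undersides at z = 227 mm, each running between the inner faces of the legs it joins and aligned with the legs' outer faces on the other axis.

The spool is on top of the table, centred. Four stools sit around the table at the −y, +y, −x, +x sides.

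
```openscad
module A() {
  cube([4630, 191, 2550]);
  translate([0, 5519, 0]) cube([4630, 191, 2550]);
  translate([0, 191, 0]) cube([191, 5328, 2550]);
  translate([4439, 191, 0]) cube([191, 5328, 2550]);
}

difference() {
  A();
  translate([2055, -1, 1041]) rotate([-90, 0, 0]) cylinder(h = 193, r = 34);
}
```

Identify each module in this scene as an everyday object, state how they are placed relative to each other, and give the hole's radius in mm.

A is a house frame. The house frame has a circular hole through its front wall. The hole's radius is 34 mm.

The subtracted cylinder has r = 34 mm.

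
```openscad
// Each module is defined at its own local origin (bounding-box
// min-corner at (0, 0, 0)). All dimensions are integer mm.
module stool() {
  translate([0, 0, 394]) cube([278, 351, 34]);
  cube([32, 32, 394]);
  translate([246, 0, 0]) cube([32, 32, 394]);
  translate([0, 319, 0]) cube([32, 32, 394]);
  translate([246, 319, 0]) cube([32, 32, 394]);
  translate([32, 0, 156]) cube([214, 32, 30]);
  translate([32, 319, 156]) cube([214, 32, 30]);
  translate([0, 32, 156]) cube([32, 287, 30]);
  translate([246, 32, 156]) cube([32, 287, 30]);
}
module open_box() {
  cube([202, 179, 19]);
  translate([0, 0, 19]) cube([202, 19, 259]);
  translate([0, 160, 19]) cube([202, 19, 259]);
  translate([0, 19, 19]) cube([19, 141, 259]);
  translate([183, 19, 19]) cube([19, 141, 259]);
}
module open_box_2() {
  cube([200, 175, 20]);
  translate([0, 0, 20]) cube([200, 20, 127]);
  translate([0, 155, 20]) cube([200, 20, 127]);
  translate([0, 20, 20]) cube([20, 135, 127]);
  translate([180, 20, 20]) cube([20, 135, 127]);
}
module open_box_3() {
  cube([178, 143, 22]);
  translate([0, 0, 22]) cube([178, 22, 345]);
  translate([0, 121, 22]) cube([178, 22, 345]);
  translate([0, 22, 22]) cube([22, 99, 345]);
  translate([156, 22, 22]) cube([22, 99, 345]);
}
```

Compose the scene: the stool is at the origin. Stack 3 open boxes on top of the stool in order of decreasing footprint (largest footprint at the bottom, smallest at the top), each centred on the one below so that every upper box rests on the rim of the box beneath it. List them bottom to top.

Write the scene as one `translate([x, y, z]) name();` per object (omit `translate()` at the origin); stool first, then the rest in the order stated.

stool();
translate([38, 86, 428]) open_box();
translate([39, 88, 706]) open_box_2();
translate([50, 104, 853]) open_box_3();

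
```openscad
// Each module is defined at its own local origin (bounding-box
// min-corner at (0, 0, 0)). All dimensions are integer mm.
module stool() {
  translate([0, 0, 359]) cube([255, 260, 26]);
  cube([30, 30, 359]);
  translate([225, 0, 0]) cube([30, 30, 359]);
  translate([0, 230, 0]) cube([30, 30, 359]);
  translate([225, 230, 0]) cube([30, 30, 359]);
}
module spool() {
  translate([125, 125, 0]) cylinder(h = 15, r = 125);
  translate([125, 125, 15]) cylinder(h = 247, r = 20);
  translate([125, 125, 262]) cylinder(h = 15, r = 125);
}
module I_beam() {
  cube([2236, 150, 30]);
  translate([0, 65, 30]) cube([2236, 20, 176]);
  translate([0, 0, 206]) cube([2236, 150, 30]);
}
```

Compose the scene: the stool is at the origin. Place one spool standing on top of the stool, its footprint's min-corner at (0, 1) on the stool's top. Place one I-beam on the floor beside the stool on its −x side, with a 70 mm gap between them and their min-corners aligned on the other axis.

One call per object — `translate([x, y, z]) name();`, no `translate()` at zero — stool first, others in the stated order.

stool();
translate([0, 1, 385]) spool();
translate([-2306, 0, 0]) I_beam();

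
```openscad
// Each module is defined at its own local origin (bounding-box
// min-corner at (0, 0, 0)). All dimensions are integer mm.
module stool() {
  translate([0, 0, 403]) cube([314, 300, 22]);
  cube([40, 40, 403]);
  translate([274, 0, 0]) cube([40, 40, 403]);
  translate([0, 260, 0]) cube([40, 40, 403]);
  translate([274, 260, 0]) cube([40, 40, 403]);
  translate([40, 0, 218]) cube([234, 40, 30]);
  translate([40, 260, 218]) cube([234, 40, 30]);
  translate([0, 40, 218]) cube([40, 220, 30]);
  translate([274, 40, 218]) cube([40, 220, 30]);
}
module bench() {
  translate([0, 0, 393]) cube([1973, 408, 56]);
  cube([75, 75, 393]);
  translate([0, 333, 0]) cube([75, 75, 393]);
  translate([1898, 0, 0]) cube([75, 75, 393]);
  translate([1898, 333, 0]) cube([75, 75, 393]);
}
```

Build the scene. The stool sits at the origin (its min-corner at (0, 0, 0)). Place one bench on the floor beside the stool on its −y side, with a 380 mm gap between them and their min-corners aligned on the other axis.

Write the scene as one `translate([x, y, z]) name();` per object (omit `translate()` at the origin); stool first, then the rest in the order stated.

stool();
translate([0, -788, 0]) bench();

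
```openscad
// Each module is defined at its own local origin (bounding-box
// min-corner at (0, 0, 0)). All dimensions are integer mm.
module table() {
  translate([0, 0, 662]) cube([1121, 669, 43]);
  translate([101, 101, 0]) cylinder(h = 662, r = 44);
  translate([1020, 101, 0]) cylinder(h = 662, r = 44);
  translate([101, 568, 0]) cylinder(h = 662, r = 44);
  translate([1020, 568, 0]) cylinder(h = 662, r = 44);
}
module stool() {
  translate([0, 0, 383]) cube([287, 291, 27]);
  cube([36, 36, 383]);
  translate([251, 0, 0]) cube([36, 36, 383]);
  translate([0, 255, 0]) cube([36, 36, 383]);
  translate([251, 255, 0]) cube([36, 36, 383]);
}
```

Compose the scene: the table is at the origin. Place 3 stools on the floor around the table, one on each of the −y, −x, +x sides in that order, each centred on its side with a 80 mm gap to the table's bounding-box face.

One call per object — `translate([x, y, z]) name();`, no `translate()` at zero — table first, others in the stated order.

table();
translate([417, -371, 0]) stool();
translate([-367, 189, 0]) stool();
translate([1201, 189, 0]) stool();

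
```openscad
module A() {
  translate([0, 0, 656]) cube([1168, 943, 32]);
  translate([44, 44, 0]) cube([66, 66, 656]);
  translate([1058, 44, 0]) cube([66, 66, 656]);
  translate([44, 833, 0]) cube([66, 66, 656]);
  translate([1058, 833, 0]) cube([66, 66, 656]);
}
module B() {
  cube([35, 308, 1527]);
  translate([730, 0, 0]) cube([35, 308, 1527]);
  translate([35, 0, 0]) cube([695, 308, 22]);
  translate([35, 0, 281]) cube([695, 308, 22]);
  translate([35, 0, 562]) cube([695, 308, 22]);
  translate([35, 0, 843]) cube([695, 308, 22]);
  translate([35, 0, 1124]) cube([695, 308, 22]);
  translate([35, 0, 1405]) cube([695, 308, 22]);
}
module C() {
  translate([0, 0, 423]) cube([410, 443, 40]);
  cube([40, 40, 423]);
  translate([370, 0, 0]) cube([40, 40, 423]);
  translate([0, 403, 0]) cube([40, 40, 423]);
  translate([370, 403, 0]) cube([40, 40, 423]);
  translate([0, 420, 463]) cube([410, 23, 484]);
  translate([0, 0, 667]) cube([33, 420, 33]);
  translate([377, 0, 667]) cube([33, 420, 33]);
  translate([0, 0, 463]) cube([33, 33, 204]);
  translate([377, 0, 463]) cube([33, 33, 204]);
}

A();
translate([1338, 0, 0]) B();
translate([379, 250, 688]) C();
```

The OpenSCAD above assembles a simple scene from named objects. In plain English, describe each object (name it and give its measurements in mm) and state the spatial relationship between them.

A is a table: top 1168 mm (x) × 943 mm (y), 32 mm thick, upper face at z = 688 mm, on four 66×66 mm square legs, each inset 44 mm from the nearest pair of top edges, running from z = 0 to the bottom of the top.

B is a bookshelf 765 mm wide overall, 308 mm deep and 1527 mm tall. The two sides are 35 mm thick vertical panels. 6 horizontal shelves of 22 mm thickness span between the inner faces of the sides; the lowest shelf sits on the floor and shelves are stacked with a clear vertical gap of 259 mm between each pair.

C is a chair. The seat is a 410×443×40 mm slab with its top at z = 463 mm, on four 40×40 mm corner legs (flush with the seat edges, standing on z = 0). A flat backrest 23 mm thick, 484 mm tall, spans the full seat width and rises from the seat top along its +y edge, rear face flush with the rear of the seat. Two armrests of 33×33 mm section run along each side from the seat's front edge to the front of the backrest, top faces 237 mm above the seat top and outer faces flush with the seat's x-edges; a 33×33 mm post under the front of each armrest stands on the seat at the front corner.

The bookshelf is on the floor beside the table on its +x side. The chair is on top of the table, centred.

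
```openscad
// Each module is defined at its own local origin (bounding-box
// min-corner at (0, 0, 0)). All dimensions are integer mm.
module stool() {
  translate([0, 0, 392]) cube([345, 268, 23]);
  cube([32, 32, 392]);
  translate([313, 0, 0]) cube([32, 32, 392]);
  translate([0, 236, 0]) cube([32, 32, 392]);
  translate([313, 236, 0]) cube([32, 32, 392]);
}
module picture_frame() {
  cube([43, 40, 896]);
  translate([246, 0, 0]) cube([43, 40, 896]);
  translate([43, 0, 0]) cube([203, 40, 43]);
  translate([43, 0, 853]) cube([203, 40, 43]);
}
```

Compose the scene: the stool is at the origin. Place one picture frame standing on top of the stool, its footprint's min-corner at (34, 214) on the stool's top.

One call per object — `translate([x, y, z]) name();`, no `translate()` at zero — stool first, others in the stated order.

stool();
translate([34, 214, 415]) picture_frame();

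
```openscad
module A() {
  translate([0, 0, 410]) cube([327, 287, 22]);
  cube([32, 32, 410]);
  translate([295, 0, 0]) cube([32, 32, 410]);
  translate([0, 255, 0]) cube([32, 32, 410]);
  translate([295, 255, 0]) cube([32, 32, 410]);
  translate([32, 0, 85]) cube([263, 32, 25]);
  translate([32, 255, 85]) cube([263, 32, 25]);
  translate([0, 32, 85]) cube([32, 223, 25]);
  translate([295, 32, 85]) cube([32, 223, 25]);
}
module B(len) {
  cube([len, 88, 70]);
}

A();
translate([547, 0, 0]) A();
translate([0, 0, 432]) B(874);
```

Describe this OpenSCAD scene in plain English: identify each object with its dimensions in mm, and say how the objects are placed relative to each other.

A is a four-legged stool. The seat is a 327×287×22 mm slab whose top surface is at z = 432 mm; four square legs, each 32×32 mm in cross-section, run from the floor (z = 0) to the underside of the seat, each flush with a corner of the seat. Four stretchers, 32 mm wide and 25 mm tall, connect adjacent legs with their undersides at z = 85 mm, each running between the inner faces of the legs it joins and aligned with the legs' outer faces on the other axis.

B is a rectangular beam 874 mm long (x), 88 mm deep (y), 70 mm thick (z).

The beam spans the tops of two stools placed 220 mm apart, resting at z = 432 mm.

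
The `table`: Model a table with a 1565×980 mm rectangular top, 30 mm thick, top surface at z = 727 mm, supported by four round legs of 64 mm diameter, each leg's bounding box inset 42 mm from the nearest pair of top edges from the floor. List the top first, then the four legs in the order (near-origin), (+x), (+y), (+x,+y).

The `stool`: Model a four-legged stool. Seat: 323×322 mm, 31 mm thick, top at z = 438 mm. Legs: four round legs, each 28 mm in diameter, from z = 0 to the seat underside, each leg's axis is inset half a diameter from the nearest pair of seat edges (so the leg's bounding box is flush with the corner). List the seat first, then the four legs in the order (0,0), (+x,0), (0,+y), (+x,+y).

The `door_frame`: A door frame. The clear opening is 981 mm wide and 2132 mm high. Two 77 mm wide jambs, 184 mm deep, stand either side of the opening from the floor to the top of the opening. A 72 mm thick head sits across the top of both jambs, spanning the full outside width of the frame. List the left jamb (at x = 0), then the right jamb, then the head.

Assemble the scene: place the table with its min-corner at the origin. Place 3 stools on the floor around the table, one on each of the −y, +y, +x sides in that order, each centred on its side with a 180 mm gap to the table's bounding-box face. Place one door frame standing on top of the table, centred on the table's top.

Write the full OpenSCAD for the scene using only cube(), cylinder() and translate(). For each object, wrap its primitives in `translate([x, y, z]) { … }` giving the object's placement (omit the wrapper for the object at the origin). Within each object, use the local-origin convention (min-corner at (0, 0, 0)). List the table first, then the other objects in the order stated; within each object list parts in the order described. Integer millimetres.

translate([0, 0, 697]) cube([1565, 980, 30]);
translate([74, 74, 0]) cylinder(h = 697, r = 32);
translate([1491, 74, 0]) cylinder(h = 697, r = 32);
translate([74, 906, 0]) cylinder(h = 697, r = 32);
translate([1491, 906, 0]) cylinder(h = 697, r = 32);
translate([621, -502, 0]) {
  translate([0, 0, 407]) cube([323, 322, 31]);
  translate([14, 14, 0]) cylinder(h = 407, r = 14);
  translate([309, 14, 0]) cylinder(h = 407, r = 14);
  translate([14, 308, 0]) cylinder(h = 407, r = 14);
  translate([309, 308, 0]) cylinder(h = 407, r = 14);
}
translate([621, 1160, 0]) {
  translate([0, 0, 407]) cube([323, 322, 31]);
  translate([14, 14, 0]) cylinder(h = 407, r = 14);
  translate([309, 14, 0]) cylinder(h = 407, r = 14);
  translate([14, 308, 0]) cylinder(h = 407, r = 14);
  translate([309, 308, 0]) cylinder(h = 407, r = 14);
}
translate([1745, 329, 0]) {
  translate([0, 0, 407]) cube([323, 322, 31]);
  translate([14, 14, 0]) cylinder(h = 407, r = 14);
  translate([309, 14, 0]) cylinder(h = 407, r = 14);
  translate([14, 308, 0]) cylinder(h = 407, r = 14);
  translate([309, 308, 0]) cylinder(h = 407, r = 14);
}
translate([215, 398, 727]) {
  cube([77, 184, 2132]);
  translate([1058, 0, 0]) cube([77, 184, 2132]);
  translate([0, 0, 2132]) cube([1135, 184, 72]);
}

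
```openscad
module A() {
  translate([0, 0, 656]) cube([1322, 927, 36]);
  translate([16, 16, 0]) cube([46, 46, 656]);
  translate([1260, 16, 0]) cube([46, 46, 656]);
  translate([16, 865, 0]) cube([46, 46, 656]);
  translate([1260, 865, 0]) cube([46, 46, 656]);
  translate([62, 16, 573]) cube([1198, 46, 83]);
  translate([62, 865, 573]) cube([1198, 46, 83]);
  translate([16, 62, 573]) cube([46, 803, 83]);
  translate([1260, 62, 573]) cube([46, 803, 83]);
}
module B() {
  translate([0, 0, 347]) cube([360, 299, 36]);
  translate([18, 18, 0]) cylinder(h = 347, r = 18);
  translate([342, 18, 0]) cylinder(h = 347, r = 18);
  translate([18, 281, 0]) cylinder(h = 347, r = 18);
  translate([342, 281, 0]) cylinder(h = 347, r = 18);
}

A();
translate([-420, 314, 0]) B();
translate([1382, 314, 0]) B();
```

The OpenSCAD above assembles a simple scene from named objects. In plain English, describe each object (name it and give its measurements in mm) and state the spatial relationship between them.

A is a rectangular dining table. The top is 1322×927×36 mm with its upper surface at z = 692 mm. It stands on four 46×46 mm square legs, each inset 16 mm from the nearest pair of top edges, running from the floor to the underside of the top. Four apron rails, 46 mm thick and 83 mm tall, run between adjacent legs with their top edges flush with the underside of the top and their outer faces flush with the legs' outer faces.

B is a simple wooden stool: a rectangular seat 360 mm (x) by 299 mm (y), 36 mm thick, top face at z = 383 mm, on four round legs, each 36 mm in diameter. The legs rest on z = 0, each leg's axis is inset half a diameter from the nearest pair of seat edges (so the leg's bounding box is flush with the corner).

Two stools sit around the table at the −x, +x sides.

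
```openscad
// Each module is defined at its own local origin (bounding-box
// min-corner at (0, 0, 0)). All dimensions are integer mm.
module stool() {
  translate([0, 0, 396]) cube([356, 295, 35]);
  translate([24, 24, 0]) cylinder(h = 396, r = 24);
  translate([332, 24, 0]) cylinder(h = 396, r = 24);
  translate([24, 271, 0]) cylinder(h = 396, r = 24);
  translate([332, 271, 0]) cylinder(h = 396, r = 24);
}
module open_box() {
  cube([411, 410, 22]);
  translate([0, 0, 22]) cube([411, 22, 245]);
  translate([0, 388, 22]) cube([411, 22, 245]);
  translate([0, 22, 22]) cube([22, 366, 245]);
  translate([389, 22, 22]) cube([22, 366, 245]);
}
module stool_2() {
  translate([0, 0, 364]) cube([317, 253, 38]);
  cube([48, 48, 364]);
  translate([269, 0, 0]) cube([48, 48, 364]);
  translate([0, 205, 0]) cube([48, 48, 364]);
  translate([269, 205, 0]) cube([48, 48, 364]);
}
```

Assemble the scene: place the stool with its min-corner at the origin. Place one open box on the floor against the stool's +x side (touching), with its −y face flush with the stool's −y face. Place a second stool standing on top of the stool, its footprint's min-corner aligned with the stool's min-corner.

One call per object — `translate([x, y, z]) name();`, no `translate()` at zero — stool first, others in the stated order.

stool();
translate([356, 0, 0]) open_box();
translate([0, 0, 431]) stool_2();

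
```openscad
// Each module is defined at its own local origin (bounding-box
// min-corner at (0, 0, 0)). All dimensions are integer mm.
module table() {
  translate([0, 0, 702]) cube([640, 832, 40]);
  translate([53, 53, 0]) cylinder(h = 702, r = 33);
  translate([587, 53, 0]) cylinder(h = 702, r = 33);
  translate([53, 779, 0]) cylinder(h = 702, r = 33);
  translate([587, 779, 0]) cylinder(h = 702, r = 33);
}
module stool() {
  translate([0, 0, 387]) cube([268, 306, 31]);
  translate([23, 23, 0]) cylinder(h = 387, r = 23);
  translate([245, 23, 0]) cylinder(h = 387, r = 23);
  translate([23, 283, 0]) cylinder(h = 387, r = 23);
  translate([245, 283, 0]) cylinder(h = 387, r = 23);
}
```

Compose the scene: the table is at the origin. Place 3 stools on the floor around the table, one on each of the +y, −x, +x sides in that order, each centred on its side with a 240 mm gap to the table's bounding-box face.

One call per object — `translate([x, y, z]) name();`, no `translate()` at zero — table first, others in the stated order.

table();
translate([186, 1072, 0]) stool();
translate([-508, 263, 0]) stool();
translate([880, 263, 0]) stool();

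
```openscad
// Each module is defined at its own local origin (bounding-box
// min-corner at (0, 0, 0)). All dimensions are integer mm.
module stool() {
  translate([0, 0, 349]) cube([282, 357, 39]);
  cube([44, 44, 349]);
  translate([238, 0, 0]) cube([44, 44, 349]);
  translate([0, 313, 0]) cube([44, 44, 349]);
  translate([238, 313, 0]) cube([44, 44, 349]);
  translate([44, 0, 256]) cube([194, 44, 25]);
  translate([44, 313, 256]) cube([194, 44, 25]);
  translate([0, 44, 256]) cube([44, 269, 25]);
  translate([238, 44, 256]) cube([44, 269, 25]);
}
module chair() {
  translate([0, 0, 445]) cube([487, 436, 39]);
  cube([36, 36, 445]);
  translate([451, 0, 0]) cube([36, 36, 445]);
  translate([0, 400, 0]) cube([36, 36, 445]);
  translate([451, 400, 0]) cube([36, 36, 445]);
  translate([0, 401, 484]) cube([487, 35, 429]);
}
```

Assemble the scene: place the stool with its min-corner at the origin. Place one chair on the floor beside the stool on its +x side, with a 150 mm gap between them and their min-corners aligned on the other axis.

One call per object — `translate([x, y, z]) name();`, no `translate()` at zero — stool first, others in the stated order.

stool();
translate([432, 0, 0]) chair();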